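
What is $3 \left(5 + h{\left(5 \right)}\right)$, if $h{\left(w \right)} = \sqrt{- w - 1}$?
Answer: $15 + 3 i \sqrt{6} \approx 15.0 + 7.3485 i$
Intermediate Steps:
$h{\left(w \right)} = \sqrt{-1 - w}$
$3 \left(5 + h{\left(5 \right)}\right) = 3 \left(5 + \sqrt{-1 - 5}\right) = 3 \left(5 + \sqrt{-6}\right) = 3 \left(5 + i \sqrt{6}\right) = 15 + 3 i \sqrt{6}$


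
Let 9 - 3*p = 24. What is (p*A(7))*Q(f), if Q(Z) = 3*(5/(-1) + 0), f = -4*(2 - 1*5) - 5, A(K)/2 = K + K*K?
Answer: 8400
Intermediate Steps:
A(K) = 2*K + 2*K**2 (A(K) = 2*(K + K*K) = 2*(K + K**2) = 2*K + 2*K**2)
p = -5 (p = 3 - 1/3*24 = 3 - 8 = -5)
f = 7 (f = -4*(2 - 5) - 5 = -4*(-3) - 5 = 12 - 5 = 7)
Q(Z) = -15 (Q(Z) = 3*(5*(-1) + 0) = 3*(-5 + 0) = 3*(-5) = -15)
(p*A(7))*Q(f) = -10*7*(1 + 7)*(-15) = -10*7*8*(-15) = -5*112*(-15) = -560*(-15) = 8400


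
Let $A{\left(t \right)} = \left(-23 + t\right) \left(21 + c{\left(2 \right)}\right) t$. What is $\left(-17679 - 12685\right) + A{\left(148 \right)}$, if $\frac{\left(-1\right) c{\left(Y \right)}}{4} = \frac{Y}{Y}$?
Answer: $284136$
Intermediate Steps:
$c{\left(Y \right)} = -4$ ($c{\left(Y \right)} = - 4 \frac{Y}{Y} = \left(-4\right) 1 = -4$)
$A{\left(t \right)} = t \left(-391 + 17 t\right)$ ($A{\left(t \right)} = \left(-23 + t\right) \left(21 - 4\right) t = \left(-23 + t\right) 17 t = \left(-391 + 17 t\right) t = t \left(-391 + 17 t\right)$)
$\left(-17679 - 12685\right) + A{\left(148 \right)} = \left(-17679 - 12685\right) + 17 \cdot 148 \left(-23 + 148\right) = \left(-17679 - 12685\right) + 17 \cdot 148 \cdot 125 = -30364 + 314500 = 284136$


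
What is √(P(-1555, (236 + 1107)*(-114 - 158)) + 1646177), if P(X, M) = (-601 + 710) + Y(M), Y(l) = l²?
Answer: √133442813902 ≈ 3.6530e+5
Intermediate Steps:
P(X, M) = 109 + M² (P(X, M) = (-601 + 710) + M² = 109 + M²)
√(P(-1555, (236 + 1107)*(-114 - 158)) + 1646177) = √((109 + ((236 + 1107)*(-114 - 158))²) + 1646177) = √((109 + (1343*(-272))²) + 1646177) = √((109 + (-365296)²) + 1646177) = √((109 + 133441167616) + 1646177) = √(133441167725 + 1646177) = √133442813902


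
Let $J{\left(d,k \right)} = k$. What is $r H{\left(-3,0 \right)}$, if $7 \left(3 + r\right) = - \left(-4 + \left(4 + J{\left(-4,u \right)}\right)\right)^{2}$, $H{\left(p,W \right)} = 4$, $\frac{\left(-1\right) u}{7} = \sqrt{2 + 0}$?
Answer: $-68$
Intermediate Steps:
$u = - 7 \sqrt{2}$ ($u = - 7 \sqrt{2 + 0} = - 7 \sqrt{2} \approx -9.8995$)
$r = -17$ ($r = -3 + \frac{\left(-1\right) \left(-4 + \left(4 - 7 \sqrt{2}\right)\right)^{2}}{7} = -3 + \frac{\left(-1\right) \left(- 7 \sqrt{2}\right)^{2}}{7} = -3 + \frac{\left(-1\right) 98}{7} = -3 + \frac{1}{7} \left(-98\right) = -3 - 14 = -17$)
$r H{\left(-3,0 \right)} = \left(-17\right) 4 = -68$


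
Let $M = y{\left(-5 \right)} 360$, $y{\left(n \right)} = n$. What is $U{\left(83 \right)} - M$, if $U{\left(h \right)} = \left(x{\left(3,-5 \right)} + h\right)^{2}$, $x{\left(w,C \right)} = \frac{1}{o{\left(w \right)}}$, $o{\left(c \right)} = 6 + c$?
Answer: $\frac{705304}{81} \approx 8707.5$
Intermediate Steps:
$x{\left(w,C \right)} = \frac{1}{6 + w}$
$U{\left(h \right)} = \left(\frac{1}{9} + h\right)^{2}$ ($U{\left(h \right)} = \left(\frac{1}{6 + 3} + h\right)^{2} = \left(\frac{1}{9} + h\right)^{2}$)
$M = -1800$ ($M = \left(-5\right) 360 = -1800$)
$U{\left(83 \right)} - M = \frac{\left(1 + 9 \cdot 83\right)^{2}}{81} - -1800 = \frac{\left(1 + 747\right)^{2}}{81} + 1800 = \frac{748^{2}}{81} + 1800 = \frac{1}{81} \cdot 559504 + 1800 = \frac{559504}{81} + 1800 = \frac{705304}{81}$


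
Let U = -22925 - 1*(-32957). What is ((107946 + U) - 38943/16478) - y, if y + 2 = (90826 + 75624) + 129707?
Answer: -2936039549/16478 ≈ -1.7818e+5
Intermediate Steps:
U = 10032 (U = -22925 + 32957 = 10032)
y = 296155 (y = -2 + ((90826 + 75624) + 129707) = -2 + (166450 + 129707) = -2 + 296157 = 296155)
((107946 + U) - 38943/16478) - y = ((107946 + 10032) - 38943/16478) - 1*296155 = (117978 - 38943*1/16478) - 296155 = (117978 - 38943/16478) - 296155 = 1944002541/16478 - 296155 = -2936039549/16478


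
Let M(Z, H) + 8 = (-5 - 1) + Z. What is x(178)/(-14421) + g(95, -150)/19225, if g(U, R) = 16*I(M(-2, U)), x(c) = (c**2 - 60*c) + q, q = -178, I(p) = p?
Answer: -134690542/92414575 ≈ -1.4575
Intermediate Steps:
M(Z, H) = -14 + Z (M(Z, H) = -8 + ((-5 - 1) + Z) = -8 + (-6 + Z) = -14 + Z)
x(c) = -178 + c**2 - 60*c (x(c) = (c**2 - 60*c) - 178 = -178 + c**2 - 60*c)
g(U, R) = -256 (g(U, R) = 16*(-14 - 2) = 16*(-16) = -256)
x(178)/(-14421) + g(95, -150)/19225 = (-178 + 178**2 - 60*178)/(-14421) - 256/19225 = (-178 + 31684 - 10680)*(-1/14421) - 256*1/19225 = 20826*(-1/14421) - 256/19225 = -6942/4807 - 256/19225 = -134690542/92414575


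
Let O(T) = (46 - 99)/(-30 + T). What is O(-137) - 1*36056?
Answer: -6021299/167 ≈ -36056.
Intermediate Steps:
O(T) = -53/(-30 + T)
O(-137) - 1*36056 = -53/(-30 - 137) - 1*36056 = -53/(-167) - 36056 = -53*(-1/167) - 36056 = 53/167 - 36056 = -6021299/167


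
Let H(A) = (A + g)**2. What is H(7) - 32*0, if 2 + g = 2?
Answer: 49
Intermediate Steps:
g = 0 (g = -2 + 2 = 0)
H(A) = A**2 (H(A) = (A + 0)**2 = A**2)
H(7) - 32*0 = 7**2 - 32*0 = 49 + 0 = 49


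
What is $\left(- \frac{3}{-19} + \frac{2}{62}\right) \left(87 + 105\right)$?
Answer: $\frac{21504}{589} \approx 36.509$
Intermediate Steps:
$\left(- \frac{3}{-19} + \frac{2}{62}\right) \left(87 + 105\right) = \left(\left(-3\right) \left(- \frac{1}{19}\right) + 2 \cdot \frac{1}{62}\right) 192 = \left(\frac{3}{19} + \frac{1}{31}\right) 192 = \frac{112}{589} \cdot 192 = \frac{21504}{589}$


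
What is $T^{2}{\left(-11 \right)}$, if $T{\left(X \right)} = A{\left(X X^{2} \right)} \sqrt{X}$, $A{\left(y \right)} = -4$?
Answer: $-176$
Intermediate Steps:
$T{\left(X \right)} = - 4 \sqrt{X}$
$T^{2}{\left(-11 \right)} = \left(- 4 \sqrt{-11}\right)^{2} = \left(- 4 i \sqrt{11}\right)^{2} = -176$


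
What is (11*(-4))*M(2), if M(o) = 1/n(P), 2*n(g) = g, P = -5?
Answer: 88/5 ≈ 17.600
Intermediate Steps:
n(g) = g/2
M(o) = -2/5 (M(o) = 1/((1/2)*(-5)) = 1/(-5/2) = -2/5)
(11*(-4))*M(2) = (11*(-4))*(-2/5) = -44*(-2/5) = 88/5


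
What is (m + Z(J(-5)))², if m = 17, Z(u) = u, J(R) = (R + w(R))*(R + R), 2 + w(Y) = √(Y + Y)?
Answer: 6569 - 1740*I*√10 ≈ 6569.0 - 5502.4*I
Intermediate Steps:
w(Y) = -2 + √2*√Y (w(Y) = -2 + √(Y + Y) = -2 + √(2*Y) = -2 + √2*√Y)
J(R) = 2*R*(-2 + R + √2*√R) (J(R) = (R + (-2 + √2*√R))*(R + R) = (-2 + R + √2*√R)*(2*R) = 2*R*(-2 + R + √2*√R))
(m + Z(J(-5)))² = (17 + 2*(-5)*(-2 - 5 + √2*√(-5)))² = (17 + 2*(-5)*(-2 - 5 + √2*(I*√5)))² = (17 + 2*(-5)*(-2 - 5 + I*√10))² = (17 + 2*(-5)*(-7 + I*√10))² = (17 + (70 - 10*I*√10))² = (87 - 10*I*√10)²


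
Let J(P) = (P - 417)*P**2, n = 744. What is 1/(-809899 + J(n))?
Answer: 1/180196373 ≈ 5.5495e-9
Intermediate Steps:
J(P) = P**2*(-417 + P) (J(P) = (-417 + P)*P**2 = P**2*(-417 + P))
1/(-809899 + J(n)) = 1/(-809899 + 744**2*(-417 + 744)) = 1/(-809899 + 553536*327) = 1/(-809899 + 181006272) = 1/180196373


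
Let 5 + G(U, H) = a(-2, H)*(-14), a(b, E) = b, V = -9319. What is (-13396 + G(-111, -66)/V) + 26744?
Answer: 124389989/9319 ≈ 13348.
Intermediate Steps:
G(U, H) = 23 (G(U, H) = -5 - 2*(-14) = -5 + 28 = 23)
(-13396 + G(-111, -66)/V) + 26744 = (-13396 + 23/(-9319)) + 26744 = (-13396 + 23*(-1/9319)) + 26744 = (-13396 - 23/9319) + 26744 = -124837347/9319 + 26744 = 124389989/9319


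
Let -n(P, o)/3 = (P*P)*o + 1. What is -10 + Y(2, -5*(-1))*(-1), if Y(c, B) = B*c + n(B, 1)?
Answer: 58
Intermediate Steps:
n(P, o) = -3 - 3*o*P**2 (n(P, o) = -3*((P*P)*o + 1) = -3*(P**2*o + 1) = -3*(o*P**2 + 1) = -3*(1 + o*P**2) = -3 - 3*o*P**2)
Y(c, B) = -3 - 3*B**2 + B*c (Y(c, B) = B*c + (-3 - 3*1*B**2) = B*c + (-3 - 3*B**2) = -3 - 3*B**2 + B*c)
-10 + Y(2, -5*(-1))*(-1) = -10 + (-3 - 3*(-5*(-1))**2 - 5*(-1)*2)*(-1) = -10 + (-3 - 3*5**2 + 5*2)*(-1) = -10 + (-3 - 3*25 + 10)*(-1) = -10 + (-3 - 75 + 10)*(-1) = -10 - 68*(-1) = -10 + 68 = 58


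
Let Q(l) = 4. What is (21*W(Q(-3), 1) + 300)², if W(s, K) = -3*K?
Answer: 56169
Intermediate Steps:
W(s, K) = -3*K
(21*W(Q(-3), 1) + 300)² = (21*(-3*1) + 300)² = (21*(-3) + 300)² = (-63 + 300)² = 237² = 56169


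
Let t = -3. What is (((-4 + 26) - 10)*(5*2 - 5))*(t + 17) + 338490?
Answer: 339330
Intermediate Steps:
(((-4 + 26) - 10)*(5*2 - 5))*(t + 17) + 338490 = (((-4 + 26) - 10)*(5*2 - 5))*(-3 + 17) + 338490 = ((22 - 10)*(10 - 5))*14 + 338490 = (12*5)*14 + 338490 = 60*14 + 338490 = 840 + 338490 = 339330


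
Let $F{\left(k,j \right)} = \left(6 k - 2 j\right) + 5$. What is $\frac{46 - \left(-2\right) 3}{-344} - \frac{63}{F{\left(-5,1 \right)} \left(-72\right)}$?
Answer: $- \frac{1705}{9288} \approx -0.18357$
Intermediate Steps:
$F{\left(k,j \right)} = 5 - 2 j + 6 k$ ($F{\left(k,j \right)} = \left(- 2 j + 6 k\right) + 5 = 5 - 2 j + 6 k$)
$\frac{46 - \left(-2\right) 3}{-344} - \frac{63}{F{\left(-5,1 \right)} \left(-72\right)} = \frac{46 - \left(-2\right) 3}{-344} - \frac{63}{\left(5 - 2 + 6 \left(-5\right)\right) \left(-72\right)} = \left(46 - -6\right) \left(- \frac{1}{344}\right) - \frac{63}{\left(5 - 2 - 30\right) \left(-72\right)} = \left(46 + 6\right) \left(- \frac{1}{344}\right) - \frac{63}{\left(-27\right) \left(-72\right)} = 52 \left(- \frac{1}{344}\right) - \frac{63}{1944} = - \frac{13}{86} - \frac{7}{216} = - \frac{1705}{9288}$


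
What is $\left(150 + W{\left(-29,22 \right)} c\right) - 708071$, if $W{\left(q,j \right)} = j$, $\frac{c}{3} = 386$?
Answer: $-682445$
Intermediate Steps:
$c = 1158$ ($c = 3 \cdot 386 = 1158$)
$\left(150 + W{\left(-29,22 \right)} c\right) - 708071 = \left(150 + 22 \cdot 1158\right) - 708071 = \left(150 + 25476\right) - 708071 = 25626 - 708071 = -682445$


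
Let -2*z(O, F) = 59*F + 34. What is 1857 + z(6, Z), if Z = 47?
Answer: 907/2 ≈ 453.50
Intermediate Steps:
z(O, F) = -17 - 59*F/2 (z(O, F) = -(59*F + 34)/2 = -(34 + 59*F)/2 = -17 - 59*F/2)
1857 + z(6, Z) = 1857 + (-17 - 59/2*47) = 1857 + (-17 - 2773/2) = 1857 - 2807/2 = 907/2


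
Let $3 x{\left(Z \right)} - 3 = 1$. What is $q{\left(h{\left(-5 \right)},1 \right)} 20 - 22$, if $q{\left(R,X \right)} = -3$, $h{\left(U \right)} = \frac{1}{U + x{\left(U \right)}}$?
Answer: $-82$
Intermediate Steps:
$x{\left(Z \right)} = \frac{4}{3}$ ($x{\left(Z \right)} = 1 + \frac{1}{3} \cdot 1 = 1 + \frac{1}{3} = \frac{4}{3}$)
$h{\left(U \right)} = \frac{1}{\frac{4}{3} + U}$ ($h{\left(U \right)} = \frac{1}{U + \frac{4}{3}} = \frac{1}{\frac{4}{3} + U}$)
$q{\left(h{\left(-5 \right)},1 \right)} 20 - 22 = \left(-3\right) 20 - 22 = -60 - 22 = -82$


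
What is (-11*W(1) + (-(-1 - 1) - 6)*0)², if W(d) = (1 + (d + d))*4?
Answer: 17424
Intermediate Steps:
W(d) = 4 + 8*d (W(d) = (1 + 2*d)*4 = 4 + 8*d)
(-11*W(1) + (-(-1 - 1) - 6)*0)² = (-11*(4 + 8*1) + (-(-1 - 1) - 6)*0)² = (-11*(4 + 8) + (-1*(-2) - 6)*0)² = (-11*12 + (2 - 6)*0)² = (-132 - 4*0)² = (-132 + 0)² = (-132)² = 17424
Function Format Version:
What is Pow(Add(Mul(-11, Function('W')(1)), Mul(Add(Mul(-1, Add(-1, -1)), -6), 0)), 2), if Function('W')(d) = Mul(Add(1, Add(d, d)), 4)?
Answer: 17424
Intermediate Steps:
Function('W')(d) = Add(4, Mul(8, d)) (Function('W')(d) = Mul(Add(1, Mul(2, d)), 4) = Add(4, Mul(8, d)))
Pow(Add(Mul(-11, Function('W')(1)), Mul(Add(Mul(-1, Add(-1, -1)), -6), 0)), 2) = Pow(Add(Mul(-11, Add(4, Mul(8, 1))), Mul(Add(Mul(-1, Add(-1, -1)), -6), 0)), 2) = Pow(Add(Mul(-11, Add(4, 8)), Mul(Add(Mul(-1, -2), -6), 0)), 2) = Pow(Add(Mul(-11, 12), Mul(Add(2, -6), 0)), 2) = Pow(Add(-132, Mul(-4, 0)), 2) = Pow(Add(-132, 0), 2) = Pow(-132, 2) = 17424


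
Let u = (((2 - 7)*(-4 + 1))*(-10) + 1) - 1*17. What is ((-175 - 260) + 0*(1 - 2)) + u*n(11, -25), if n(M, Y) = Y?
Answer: 3715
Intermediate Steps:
u = -166 (u = (-5*(-3)*(-10) + 1) - 17 = (15*(-10) + 1) - 17 = (-150 + 1) - 17 = -149 - 17 = -166)
((-175 - 260) + 0*(1 - 2)) + u*n(11, -25) = ((-175 - 260) + 0*(1 - 2)) - 166*(-25) = (-435 + 0*(-1)) + 4150 = (-435 + 0) + 4150 = -435 + 4150 = 3715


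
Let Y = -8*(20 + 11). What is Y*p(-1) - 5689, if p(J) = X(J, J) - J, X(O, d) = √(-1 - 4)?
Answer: -5937 - 248*I*√5 ≈ -5937.0 - 554.54*I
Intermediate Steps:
X(O, d) = I*√5 (X(O, d) = √(-5) = I*√5)
p(J) = -J + I*√5 (p(J) = I*√5 - J = -J + I*√5)
Y = -248 (Y = -8*31 = -248)
Y*p(-1) - 5689 = -248*(-1*(-1) + I*√5) - 5689 = -248*(1 + I*√5) - 5689 = (-248 - 248*I*√5) - 5689 = -5937 - 248*I*√5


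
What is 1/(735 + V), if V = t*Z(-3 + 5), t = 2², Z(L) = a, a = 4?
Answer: 1/751 ≈ 0.0013316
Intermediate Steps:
Z(L) = 4
t = 4
V = 16 (V = 4*4 = 16)
1/(735 + V) = 1/(735 + 16) = 1/751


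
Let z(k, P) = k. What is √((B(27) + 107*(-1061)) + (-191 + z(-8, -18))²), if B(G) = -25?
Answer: I*√73951 ≈ 271.94*I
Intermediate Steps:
√((B(27) + 107*(-1061)) + (-191 + z(-8, -18))²) = √((-25 + 107*(-1061)) + (-191 - 8)²) = √((-25 - 113527) + (-199)²) = √(-113552 + 39601) = √(-73951) = I*√73951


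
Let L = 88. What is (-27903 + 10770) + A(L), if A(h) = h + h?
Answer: -16957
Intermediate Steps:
A(h) = 2*h
(-27903 + 10770) + A(L) = (-27903 + 10770) + 2*88 = -17133 + 176 = -16957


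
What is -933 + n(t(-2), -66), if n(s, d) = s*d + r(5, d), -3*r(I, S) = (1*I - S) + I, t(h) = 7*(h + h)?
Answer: 2669/3 ≈ 889.67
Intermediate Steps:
t(h) = 14*h (t(h) = 7*(2*h) = 14*h)
r(I, S) = -2*I/3 + S/3 (r(I, S) = -((1*I - S) + I)/3 = -((I - S) + I)/3 = -(-S + 2*I)/3 = -2*I/3 + S/3)
n(s, d) = -10/3 + d/3 + d*s (n(s, d) = s*d + (-⅔*5 + d/3) = d*s + (-10/3 + d/3) = -10/3 + d/3 + d*s)
-933 + n(t(-2), -66) = -933 + (-10/3 + (⅓)*(-66) - 924*(-2)) = -933 + (-10/3 - 22 - 66*(-28)) = -933 + (-10/3 - 22 + 1848) = -933 + 5468/3 = 2669/3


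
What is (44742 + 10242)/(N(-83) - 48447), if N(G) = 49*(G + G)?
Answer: -54984/56581 ≈ -0.97178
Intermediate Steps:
N(G) = 98*G (N(G) = 49*(2*G) = 98*G)
(44742 + 10242)/(N(-83) - 48447) = (44742 + 10242)/(98*(-83) - 48447) = 54984/(-8134 - 48447) = 54984/(-56581) = 54984*(-1/56581) = -54984/56581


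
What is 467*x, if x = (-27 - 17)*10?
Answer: -205480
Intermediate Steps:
x = -440 (x = -44*10 = -440)
467*x = 467*(-440) = -205480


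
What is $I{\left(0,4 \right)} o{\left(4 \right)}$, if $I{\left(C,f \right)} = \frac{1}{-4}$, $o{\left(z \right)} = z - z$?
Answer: $0$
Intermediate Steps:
$o{\left(z \right)} = 0$
$I{\left(C,f \right)} = - \frac{1}{4}$
$I{\left(0,4 \right)} o{\left(4 \right)} = \left(- \frac{1}{4}\right) 0 = 0$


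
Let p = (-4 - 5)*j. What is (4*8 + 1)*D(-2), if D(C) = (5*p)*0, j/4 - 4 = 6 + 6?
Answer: 0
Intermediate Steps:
j = 64 (j = 16 + 4*(6 + 6) = 16 + 4*12 = 16 + 48 = 64)
p = -576 (p = (-4 - 5)*64 = -9*64 = -576)
D(C) = 0 (D(C) = (5*(-576))*0 = -2880*0 = 0)
(4*8 + 1)*D(-2) = (4*8 + 1)*0 = (32 + 1)*0 = 33*0 = 0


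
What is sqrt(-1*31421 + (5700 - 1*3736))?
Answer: 3*I*sqrt(3273) ≈ 171.63*I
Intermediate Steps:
sqrt(-1*31421 + (5700 - 1*3736)) = sqrt(-31421 + (5700 - 3736)) = sqrt(-31421 + 1964) = sqrt(-29457) = 3*I*sqrt(3273)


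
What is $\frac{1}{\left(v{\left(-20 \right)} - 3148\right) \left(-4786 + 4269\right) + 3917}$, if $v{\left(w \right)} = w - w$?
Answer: $\frac{1}{1631433} \approx 6.1296 \cdot 10^{-7}$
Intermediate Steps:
$v{\left(w \right)} = 0$
$\frac{1}{\left(v{\left(-20 \right)} - 3148\right) \left(-4786 + 4269\right) + 3917} = \frac{1}{\left(0 - 3148\right) \left(-4786 + 4269\right) + 3917} = \frac{1}{\left(-3148\right) \left(-517\right) + 3917} = \frac{1}{1627516 + 3917} = \frac{1}{1631433}$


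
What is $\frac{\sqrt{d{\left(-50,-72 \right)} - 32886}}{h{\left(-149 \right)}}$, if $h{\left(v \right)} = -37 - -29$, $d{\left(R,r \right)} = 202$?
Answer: $- \frac{i \sqrt{8171}}{4} \approx - 22.598 i$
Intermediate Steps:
$h{\left(v \right)} = -8$ ($h{\left(v \right)} = -37 + 29 = -8$)
$\frac{\sqrt{d{\left(-50,-72 \right)} - 32886}}{h{\left(-149 \right)}} = \frac{\sqrt{202 - 32886}}{-8} = \sqrt{-32684} \left(- \frac{1}{8}\right) = 2 i \sqrt{8171} \left(- \frac{1}{8}\right) = - \frac{i \sqrt{8171}}{4}$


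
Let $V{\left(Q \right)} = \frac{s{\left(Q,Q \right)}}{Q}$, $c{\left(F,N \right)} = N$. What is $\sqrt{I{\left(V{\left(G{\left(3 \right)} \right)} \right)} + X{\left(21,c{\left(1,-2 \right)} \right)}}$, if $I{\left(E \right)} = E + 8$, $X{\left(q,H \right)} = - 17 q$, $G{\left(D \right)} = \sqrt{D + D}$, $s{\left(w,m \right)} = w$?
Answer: $2 i \sqrt{87} \approx 18.655 i$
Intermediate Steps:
$G{\left(D \right)} = \sqrt{2} \sqrt{D}$ ($G{\left(D \right)} = \sqrt{2 D} = \sqrt{2} \sqrt{D}$)
$V{\left(Q \right)} = 1$ ($V{\left(Q \right)} = \frac{Q}{Q} = 1$)
$I{\left(E \right)} = 8 + E$
$\sqrt{I{\left(V{\left(G{\left(3 \right)} \right)} \right)} + X{\left(21,c{\left(1,-2 \right)} \right)}} = \sqrt{\left(8 + 1\right) - 357} = \sqrt{9 - 357} = \sqrt{-348} = 2 i \sqrt{87}$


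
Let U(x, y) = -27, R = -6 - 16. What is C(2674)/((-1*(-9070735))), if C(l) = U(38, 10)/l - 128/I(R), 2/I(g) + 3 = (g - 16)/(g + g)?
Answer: 4021399/266806599290 ≈ 1.5072e-5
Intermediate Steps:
R = -22
I(g) = 2/(-3 + (-16 + g)/(2*g)) (I(g) = 2/(-3 + (g - 16)/(g + g)) = 2/(-3 + (-16 + g)/((2*g))) = 2/(-3 + (-16 + g)*(1/(2*g))) = 2/(-3 + (-16 + g)/(2*g)))
C(l) = 1504/11 - 27/l (C(l) = -27/l - 128/((-4*(-22)/(16 + 5*(-22)))) = -27/l - 128/((-4*(-22)/(16 - 110))) = -27/l - 128/((-4*(-22)/(-94))) = -27/l - 128/((-4*(-22)*(-1/94))) = -27/l - 128/(-44/47) = -27/l - 128*(-47/44) = -27/l + 1504/11 = 1504/11 - 27/l)
C(2674)/((-1*(-9070735))) = (1504/11 - 27/2674)/((-1*(-9070735))) = (1504/11 - 27*1/2674)/9070735 = (1504/11 - 27/2674)*(1/9070735) = (4021399/29414)*(1/9070735) = 4021399/266806599290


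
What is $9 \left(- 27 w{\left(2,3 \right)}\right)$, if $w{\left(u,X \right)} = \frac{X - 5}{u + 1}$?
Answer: $162$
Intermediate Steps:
$w{\left(u,X \right)} = \frac{-5 + X}{1 + u}$
$9 \left(- 27 w{\left(2,3 \right)}\right) = 9 \left(- 27 \frac{-5 + 3}{1 + 2}\right) = 9 \left(- 27 \cdot \frac{1}{3} \left(-2\right)\right) = 9 \left(\left(-27\right) \left(- \frac{2}{3}\right)\right) = 9 \cdot 18 = 162$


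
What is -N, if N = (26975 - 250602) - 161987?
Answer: 385614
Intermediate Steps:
N = -385614 (N = -223627 - 161987 = -385614)
-N = -1*(-385614) = 385614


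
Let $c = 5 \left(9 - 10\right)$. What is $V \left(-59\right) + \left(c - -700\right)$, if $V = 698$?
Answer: $-40487$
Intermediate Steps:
$c = -5$ ($c = 5 \left(-1\right) = -5$)
$V \left(-59\right) + \left(c - -700\right) = 698 \left(-59\right) - -695 = -41182 + \left(-5 + 700\right) = -41182 + 695 = -40487$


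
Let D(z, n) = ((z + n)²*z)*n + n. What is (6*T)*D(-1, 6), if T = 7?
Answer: -6048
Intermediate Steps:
D(z, n) = n + n*z*(n + z)² (D(z, n) = ((n + z)²*z)*n + n = (z*(n + z)²)*n + n = n*z*(n + z)² + n = n + n*z*(n + z)²)
(6*T)*D(-1, 6) = (6*7)*(6*(1 - (6 - 1)²)) = 42*(6*(1 - 1*5²)) = 42*(6*(1 - 1*25)) = 42*(6*(1 - 25)) = 42*(6*(-24)) = 42*(-144) = -6048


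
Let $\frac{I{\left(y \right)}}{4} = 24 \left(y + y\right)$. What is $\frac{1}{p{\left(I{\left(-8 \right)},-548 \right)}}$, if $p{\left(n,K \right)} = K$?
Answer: $- \frac{1}{548} \approx -0.0018248$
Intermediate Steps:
$I{\left(y \right)} = 192 y$ ($I{\left(y \right)} = 4 \cdot 24 \left(y + y\right) = 4 \cdot 24 \cdot 2 y = 4 \cdot 48 y = 192 y$)
$\frac{1}{p{\left(I{\left(-8 \right)},-548 \right)}} = \frac{1}{-548} = - \frac{1}{548}$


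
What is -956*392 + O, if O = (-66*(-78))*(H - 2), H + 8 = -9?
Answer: -472564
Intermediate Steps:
H = -17 (H = -8 - 9 = -17)
O = -97812 (O = (-66*(-78))*(-17 - 2) = 5148*(-19) = -97812)
-956*392 + O = -956*392 - 97812 = -374752 - 97812 = -472564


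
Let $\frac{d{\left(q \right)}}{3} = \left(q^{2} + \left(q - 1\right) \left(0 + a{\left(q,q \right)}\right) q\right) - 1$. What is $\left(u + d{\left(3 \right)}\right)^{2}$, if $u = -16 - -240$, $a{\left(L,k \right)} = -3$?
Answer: $37636$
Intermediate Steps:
$u = 224$ ($u = -16 + 240 = 224$)
$d{\left(q \right)} = -3 + 3 q^{2} + 3 q \left(3 - 3 q\right)$ ($d{\left(q \right)} = 3 \left(\left(q^{2} + \left(q - 1\right) \left(0 - 3\right) q\right) - 1\right) = 3 \left(\left(q^{2} + \left(-1 + q\right) \left(-3\right) q\right) - 1\right) = 3 \left(\left(q^{2} + \left(3 - 3 q\right) q\right) - 1\right) = 3 \left(\left(q^{2} + q \left(3 - 3 q\right)\right) - 1\right) = 3 \left(-1 + q^{2} + q \left(3 - 3 q\right)\right) = -3 + 3 q^{2} + 3 q \left(3 - 3 q\right)$)
$\left(u + d{\left(3 \right)}\right)^{2} = \left(224 - \left(-24 + 54\right)\right)^{2} = \left(224 - 30\right)^{2} = 194^{2} = 37636$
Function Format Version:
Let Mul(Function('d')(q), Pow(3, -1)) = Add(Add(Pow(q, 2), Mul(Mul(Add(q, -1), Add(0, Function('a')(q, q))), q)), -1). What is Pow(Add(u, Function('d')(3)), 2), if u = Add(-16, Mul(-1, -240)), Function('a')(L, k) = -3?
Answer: 37636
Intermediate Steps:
u = 224 (u = Add(-16, 240) = 224)
Function('d')(q) = Add(-3, Mul(3, Pow(q, 2)), Mul(3, q, Add(3, Mul(-3, q)))) (Function('d')(q) = Mul(3, Add(Add(Pow(q, 2), Mul(Mul(Add(q, -1), Add(0, -3)), q)), -1)) = Mul(3, Add(Add(Pow(q, 2), Mul(Mul(Add(-1, q), -3), q)), -1)) = Mul(3, Add(Add(Pow(q, 2), Mul(Add(3, Mul(-3, q)), q)), -1)) = Mul(3, Add(Add(Pow(q, 2), Mul(q, Add(3, Mul(-3, q)))), -1)) = Mul(3, Add(-1, Pow(q, 2), Mul(q, Add(3, Mul(-3, q))))) = Add(-3, Mul(3, Pow(q, 2)), Mul(3, q, Add(3, Mul(-3, q)))))
Pow(Add(u, Function('d')(3)), 2) = Pow(Add(224, Add(-3, Mul(-6, Pow(3, 2)), Mul(9, 3))), 2) = Pow(Add(224, Add(-3, Mul(-6, 9), 27)), 2) = Pow(Add(224, Add(-3, -54, 27)), 2) = Pow(Add(224, -30), 2) = Pow(194, 2) = 37636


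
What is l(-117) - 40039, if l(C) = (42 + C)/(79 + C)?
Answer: -1521407/38 ≈ -40037.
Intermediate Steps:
l(C) = (42 + C)/(79 + C)
l(-117) - 40039 = (42 - 117)/(79 - 117) - 40039 = -75/(-38) - 40039 = -1/38*(-75) - 40039 = 75/38 - 40039 = -1521407/38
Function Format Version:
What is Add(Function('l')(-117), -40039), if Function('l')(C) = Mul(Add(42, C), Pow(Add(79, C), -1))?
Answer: Rational(-1521407, 38) ≈ -40037.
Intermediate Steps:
Function('l')(C) = Mul(Pow(Add(79, C), -1), Add(42, C))
Add(Function('l')(-117), -40039) = Add(Mul(Pow(Add(79, -117), -1), Add(42, -117)), -40039) = Add(Mul(Pow(-38, -1), -75), -40039) = Add(Mul(Rational(-1, 38), -75), -40039) = Add(Rational(75, 38), -40039) = Rational(-1521407, 38)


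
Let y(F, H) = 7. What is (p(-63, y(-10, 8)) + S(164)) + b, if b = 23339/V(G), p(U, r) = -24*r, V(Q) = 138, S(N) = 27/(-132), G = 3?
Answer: 2789/3036 ≈ 0.91864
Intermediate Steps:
S(N) = -9/44 (S(N) = 27*(-1/132) = -9/44)
b = 23339/138 ≈ 169.12
(p(-63, y(-10, 8)) + S(164)) + b = (-24*7 - 9/44) + 23339/138 = (-168 - 9/44) + 23339/138 = -7401/44 + 23339/138 = 2789/3036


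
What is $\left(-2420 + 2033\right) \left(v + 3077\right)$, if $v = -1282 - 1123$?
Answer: $-260064$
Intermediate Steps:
$v = -2405$ ($v = -1282 - 1123 = -2405$)
$\left(-2420 + 2033\right) \left(v + 3077\right) = \left(-2420 + 2033\right) \left(-2405 + 3077\right) = \left(-387\right) 672 = -260064$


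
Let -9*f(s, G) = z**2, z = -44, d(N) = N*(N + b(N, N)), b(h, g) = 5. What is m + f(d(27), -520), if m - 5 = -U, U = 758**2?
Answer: -5172967/9 ≈ -5.7477e+5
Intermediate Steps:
d(N) = N*(5 + N) (d(N) = N*(N + 5) = N*(5 + N))
U = 574564
f(s, G) = -1936/9 (f(s, G) = -1/9*(-44)**2 = -1/9*1936 = -1936/9)
m = -574559 (m = 5 - 1*574564 = 5 - 574564 = -574559)
m + f(d(27), -520) = -574559 - 1936/9 = -5172967/9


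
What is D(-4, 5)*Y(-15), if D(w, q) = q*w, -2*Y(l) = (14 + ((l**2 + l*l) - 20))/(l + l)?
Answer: -148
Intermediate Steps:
Y(l) = -(-6 + 2*l**2)/(4*l) (Y(l) = -(14 + ((l**2 + l*l) - 20))/(2*(l + l)) = -(14 + ((l**2 + l**2) - 20))/(2*(2*l)) = -(14 + (2*l**2 - 20))*1/(2*l)/2 = -(14 + (-20 + 2*l**2))*1/(2*l)/2 = -(-6 + 2*l**2)*1/(2*l)/2 = -(-6 + 2*l**2)/(4*l))
D(-4, 5)*Y(-15) = (5*(-4))*((1/2)*(3 - 1*(-15)**2)/(-15)) = -10*(-1)*(3 - 1*225)/15 = -10*(-1)*(3 - 225)/15 = -10*(-1)*(-222)/15 = -20*37/5 = -148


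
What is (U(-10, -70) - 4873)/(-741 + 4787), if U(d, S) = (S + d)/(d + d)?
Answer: -4869/4046 ≈ -1.2034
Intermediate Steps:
U(d, S) = (S + d)/(2*d) (U(d, S) = (S + d)/((2*d)) = (S + d)*(1/(2*d)) = (S + d)/(2*d))
(U(-10, -70) - 4873)/(-741 + 4787) = ((½)*(-70 - 10)/(-10) - 4873)/(-741 + 4787) = ((½)*(-⅒)*(-80) - 4873)/4046 = (4 - 4873)*(1/4046) = -4869*1/4046 = -4869/4046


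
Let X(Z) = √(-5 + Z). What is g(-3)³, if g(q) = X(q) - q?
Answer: -45 + 38*I*√2 ≈ -45.0 + 53.74*I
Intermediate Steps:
g(q) = √(-5 + q) - q
g(-3)³ = (√(-5 - 3) - 1*(-3))³ = (√(-8) + 3)³ = (2*I*√2 + 3)³ = (3 + 2*I*√2)³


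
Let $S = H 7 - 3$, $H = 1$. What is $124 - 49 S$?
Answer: $-72$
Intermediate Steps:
$S = 4$ ($S = 1 \cdot 7 - 3 = 7 - 3 = 4$)
$124 - 49 S = 124 - 196 = -72$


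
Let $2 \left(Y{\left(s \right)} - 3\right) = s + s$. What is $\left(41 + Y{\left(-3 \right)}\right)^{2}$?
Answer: $1681$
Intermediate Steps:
$Y{\left(s \right)} = 3 + s$ ($Y{\left(s \right)} = 3 + \frac{s + s}{2} = 3 + \frac{2 s}{2} = 3 + s$)
$\left(41 + Y{\left(-3 \right)}\right)^{2} = \left(41 + \left(3 - 3\right)\right)^{2} = \left(41 + 0\right)^{2} = 41^{2} = 1681$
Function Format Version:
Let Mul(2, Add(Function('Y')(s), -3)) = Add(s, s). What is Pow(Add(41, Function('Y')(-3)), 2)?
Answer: 1681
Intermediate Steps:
Function('Y')(s) = Add(3, s) (Function('Y')(s) = Add(3, Mul(Rational(1, 2), Add(s, s))) = Add(3, Mul(Rational(1, 2), Mul(2, s))) = Add(3, s))
Pow(Add(41, Function('Y')(-3)), 2) = Pow(Add(41, Add(3, -3)), 2) = Pow(Add(41, 0), 2) = Pow(41, 2) = 1681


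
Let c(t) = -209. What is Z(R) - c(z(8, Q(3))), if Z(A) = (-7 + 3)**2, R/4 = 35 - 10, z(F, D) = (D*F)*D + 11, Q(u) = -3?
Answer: 225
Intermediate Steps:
z(F, D) = 11 + F*D**2 (z(F, D) = F*D**2 + 11 = 11 + F*D**2)
R = 100 (R = 4*(35 - 10) = 4*25 = 100)
Z(A) = 16 (Z(A) = (-4)**2 = 16)
Z(R) - c(z(8, Q(3))) = 16 - 1*(-209) = 16 + 209 = 225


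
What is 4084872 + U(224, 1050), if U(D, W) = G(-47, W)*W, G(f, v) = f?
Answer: 4035522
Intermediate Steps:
U(D, W) = -47*W
4084872 + U(224, 1050) = 4084872 - 47*1050 = 4084872 - 49350 = 4035522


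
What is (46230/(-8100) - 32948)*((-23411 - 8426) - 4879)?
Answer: 163340323358/135 ≈ 1.2099e+9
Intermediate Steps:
(46230/(-8100) - 32948)*((-23411 - 8426) - 4879) = (46230*(-1/8100) - 32948)*(-31837 - 4879) = (-1541/270 - 32948)*(-36716) = -8897501/270*(-36716) = 163340323358/135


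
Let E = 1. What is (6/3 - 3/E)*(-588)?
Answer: 588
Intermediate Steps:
(6/3 - 3/E)*(-588) = (6/3 - 3/1)*(-588) = (6*(⅓) - 3*1)*(-588) = (2 - 3)*(-588) = -1*(-588) = 588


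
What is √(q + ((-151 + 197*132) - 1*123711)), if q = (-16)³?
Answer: I*√101954 ≈ 319.3*I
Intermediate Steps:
q = -4096
√(q + ((-151 + 197*132) - 1*123711)) = √(-4096 + ((-151 + 197*132) - 1*123711)) = √(-4096 + ((-151 + 26004) - 123711)) = √(-4096 + (25853 - 123711)) = √(-4096 - 97858) = √(-101954) = I*√101954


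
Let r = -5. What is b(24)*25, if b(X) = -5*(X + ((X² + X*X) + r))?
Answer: -146375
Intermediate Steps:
b(X) = 25 - 10*X² - 5*X (b(X) = -5*(X + ((X² + X*X) - 5)) = -5*(X + ((X² + X²) - 5)) = -5*(X + (2*X² - 5)) = -5*(X + (-5 + 2*X²)) = -5*(-5 + X + 2*X²) = 25 - 10*X² - 5*X)
b(24)*25 = (25 - 10*24² - 5*24)*25 = (25 - 10*576 - 120)*25 = (25 - 5760 - 120)*25 = -5855*25 = -146375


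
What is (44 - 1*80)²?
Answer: 1296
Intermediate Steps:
(44 - 1*80)² = (44 - 80)² = (-36)² = 1296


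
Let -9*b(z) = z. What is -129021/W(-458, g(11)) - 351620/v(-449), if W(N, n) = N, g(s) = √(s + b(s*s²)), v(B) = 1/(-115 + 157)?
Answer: -6763633299/458 ≈ -1.4768e+7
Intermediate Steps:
b(z) = -z/9
v(B) = 1/42
g(s) = √(s - s³/9) (g(s) = √(s - s*s²/9) = √(s - s³/9))
-129021/W(-458, g(11)) - 351620/v(-449) = -129021/(-458) - 351620/1/42 = -129021*(-1/458) - 351620*42 = 129021/458 - 14768040 = -6763633299/458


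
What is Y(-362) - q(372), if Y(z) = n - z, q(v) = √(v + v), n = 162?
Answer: 524 - 2*√186 ≈ 496.72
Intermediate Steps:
q(v) = √2*√v (q(v) = √(2*v) = √2*√v)
Y(z) = 162 - z
Y(-362) - q(372) = (162 - 1*(-362)) - √2*√372 = (162 + 362) - √2*2*√93 = 524 - 2*√186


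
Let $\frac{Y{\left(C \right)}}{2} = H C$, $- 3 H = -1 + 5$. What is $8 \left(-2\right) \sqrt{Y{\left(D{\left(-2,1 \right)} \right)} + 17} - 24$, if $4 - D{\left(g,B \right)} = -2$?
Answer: $-40$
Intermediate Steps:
$D{\left(g,B \right)} = 6$ ($D{\left(g,B \right)} = 4 - -2 = 4 + 2 = 6$)
$H = - \frac{4}{3}$ ($H = - \frac{-1 + 5}{3} = \left(- \frac{1}{3}\right) 4 = - \frac{4}{3} \approx -1.3333$)
$Y{\left(C \right)} = - \frac{8 C}{3}$ ($Y{\left(C \right)} = 2 \left(- \frac{4 C}{3}\right) = - \frac{8 C}{3}$)
$8 \left(-2\right) \sqrt{Y{\left(D{\left(-2,1 \right)} \right)} + 17} - 24 = 8 \left(-2\right) \sqrt{\left(- \frac{8}{3}\right) 6 + 17} - 24 = - 16 \sqrt{-16 + 17} - 24 = - 16 \sqrt{1} - 24 = \left(-16\right) 1 - 24 = -16 - 24 = -40$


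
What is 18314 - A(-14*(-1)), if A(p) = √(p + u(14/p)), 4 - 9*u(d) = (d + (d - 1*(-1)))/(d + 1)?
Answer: 18314 - √514/6 ≈ 18310.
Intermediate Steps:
u(d) = 4/9 - (1 + 2*d)/(9*(1 + d)) (u(d) = 4/9 - (d + (d - 1*(-1)))/(9*(d + 1)) = 4/9 - (d + (d + 1))/(9*(1 + d)) = 4/9 - (d + (1 + d))/(9*(1 + d)) = 4/9 - (1 + 2*d)/(9*(1 + d)))
A(p) = √(p + (3 + 28/p)/(9*(1 + 14/p))) (A(p) = √(p + (3 + 2*(14/p))/(9*(1 + 14/p))) = √(p + (3 + 28/p)/(9*(1 + 14/p))))
18314 - A(-14*(-1)) = 18314 - √((28 + 9*(-14*(-1))² + 129*(-14*(-1)))/(14 - 14*(-1)))/3 = 18314 - √((28 + 9*14² + 129*14)/(14 + 14))/3 = 18314 - √((28 + 9*196 + 1806)/28)/3 = 18314 - √((28 + 1764 + 1806)/28)/3 = 18314 - √((1/28)*3598)/3 = 18314 - √(257/2)/3 = 18314 - √514/2/3 = 18314 - √514/6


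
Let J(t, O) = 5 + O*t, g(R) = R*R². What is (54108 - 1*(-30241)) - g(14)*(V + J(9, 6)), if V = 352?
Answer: -1043435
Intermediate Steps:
g(R) = R³
(54108 - 1*(-30241)) - g(14)*(V + J(9, 6)) = (54108 - 1*(-30241)) - 14³*(352 + (5 + 6*9)) = (54108 + 30241) - 2744*(352 + (5 + 54)) = 84349 - 2744*(352 + 59) = 84349 - 2744*411 = 84349 - 1*1127784 = 84349 - 1127784 = -1043435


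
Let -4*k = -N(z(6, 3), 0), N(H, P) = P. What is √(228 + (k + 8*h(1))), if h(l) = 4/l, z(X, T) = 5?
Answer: 2*√65 ≈ 16.125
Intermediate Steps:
k = 0 (k = -(-1)*0/4 = -¼*0 = 0)
√(228 + (k + 8*h(1))) = √(228 + (0 + 8*(4/1))) = √(228 + (0 + 8*(4*1))) = √(228 + (0 + 8*4)) = √(228 + (0 + 32)) = √(228 + 32) = √260 = 2*√65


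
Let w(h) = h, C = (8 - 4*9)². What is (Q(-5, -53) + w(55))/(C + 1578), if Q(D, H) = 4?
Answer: 59/2362 ≈ 0.024979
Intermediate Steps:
C = 784 (C = (8 - 36)² = (-28)² = 784)
(Q(-5, -53) + w(55))/(C + 1578) = (4 + 55)/(784 + 1578) = 59/2362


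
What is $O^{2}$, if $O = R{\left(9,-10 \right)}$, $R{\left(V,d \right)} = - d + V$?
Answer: $361$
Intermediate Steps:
$R{\left(V,d \right)} = V - d$
$O = 19$ ($O = 9 - -10 = 9 + 10 = 19$)
$O^{2} = 19^{2} = 361$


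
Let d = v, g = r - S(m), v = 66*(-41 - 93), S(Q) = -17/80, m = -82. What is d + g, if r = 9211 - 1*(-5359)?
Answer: 458097/80 ≈ 5726.2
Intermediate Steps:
r = 14570 (r = 9211 + 5359 = 14570)
S(Q) = -17/80 (S(Q) = -17*1/80 = -17/80)
v = -8844 (v = 66*(-134) = -8844)
g = 1165617/80 (g = 14570 - 1*(-17/80) = 14570 + 17/80 = 1165617/80 ≈ 14570.)
d = -8844
d + g = -8844 + 1165617/80 = 458097/80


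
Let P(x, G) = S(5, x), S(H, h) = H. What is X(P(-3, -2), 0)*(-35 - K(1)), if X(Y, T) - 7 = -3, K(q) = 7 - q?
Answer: -164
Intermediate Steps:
P(x, G) = 5
X(Y, T) = 4 (X(Y, T) = 7 - 3 = 4)
X(P(-3, -2), 0)*(-35 - K(1)) = 4*(-35 - (7 - 1*1)) = 4*(-35 - (7 - 1)) = 4*(-35 - 1*6) = 4*(-35 - 6) = 4*(-41) = -164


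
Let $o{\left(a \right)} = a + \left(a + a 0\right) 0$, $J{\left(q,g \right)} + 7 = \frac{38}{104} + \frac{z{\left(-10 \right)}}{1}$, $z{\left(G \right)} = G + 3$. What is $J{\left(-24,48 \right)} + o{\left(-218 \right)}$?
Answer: $- \frac{12045}{52} \approx -231.63$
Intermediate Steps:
$z{\left(G \right)} = 3 + G$
$J{\left(q,g \right)} = - \frac{709}{52}$ ($J{\left(q,g \right)} = -7 + \left(\frac{38}{104} + \frac{3 - 10}{1}\right) = -7 + \left(38 \cdot \frac{1}{104} - 7\right) = -7 + \left(\frac{19}{52} - 7\right) = -7 - \frac{345}{52} = - \frac{709}{52}$)
$o{\left(a \right)} = a$ ($o{\left(a \right)} = a + \left(a + 0\right) 0 = a + a 0 = a + 0 = a$)
$J{\left(-24,48 \right)} + o{\left(-218 \right)} = - \frac{709}{52} - 218 = - \frac{12045}{52}$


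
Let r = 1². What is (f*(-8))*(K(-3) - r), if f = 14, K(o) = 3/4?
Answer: 28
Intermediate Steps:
K(o) = ¾ (K(o) = 3*(¼) = ¾)
r = 1
(f*(-8))*(K(-3) - r) = (14*(-8))*(¾ - 1*1) = -112*(¾ - 1) = -112*(-¼) = 28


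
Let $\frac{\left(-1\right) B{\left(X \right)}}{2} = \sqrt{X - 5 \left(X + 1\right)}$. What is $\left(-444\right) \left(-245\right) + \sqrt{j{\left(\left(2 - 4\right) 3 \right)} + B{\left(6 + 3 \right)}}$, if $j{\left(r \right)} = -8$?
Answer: $108780 + \sqrt{-8 - 2 i \sqrt{41}} \approx 1.0878 \cdot 10^{5} - 3.3985 i$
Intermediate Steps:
$B{\left(X \right)} = - 2 \sqrt{-5 - 4 X}$ ($B{\left(X \right)} = - 2 \sqrt{X - 5 \left(X + 1\right)} = - 2 \sqrt{X - 5 \left(1 + X\right)} = - 2 \sqrt{X - \left(5 + 5 X\right)} = - 2 \sqrt{-5 - 4 X}$)
$\left(-444\right) \left(-245\right) + \sqrt{j{\left(\left(2 - 4\right) 3 \right)} + B{\left(6 + 3 \right)}} = \left(-444\right) \left(-245\right) + \sqrt{-8 - 2 \sqrt{-5 - 4 \left(6 + 3\right)}} = 108780 + \sqrt{-8 - 2 \sqrt{-5 - 36}} = 108780 + \sqrt{-8 - 2 \sqrt{-41}} = 108780 + \sqrt{-8 - 2 i \sqrt{41}}$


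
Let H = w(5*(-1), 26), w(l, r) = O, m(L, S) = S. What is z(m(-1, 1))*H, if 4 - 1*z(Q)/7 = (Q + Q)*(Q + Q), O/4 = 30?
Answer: 0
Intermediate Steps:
O = 120 (O = 4*30 = 120)
w(l, r) = 120
H = 120
z(Q) = 28 - 28*Q² (z(Q) = 28 - 7*(Q + Q)*(Q + Q) = 28 - 7*2*Q*2*Q = 28 - 28*Q²)
z(m(-1, 1))*H = (28 - 28*1²)*120 = (28 - 28*1)*120 = (28 - 28)*120 = 0*120 = 0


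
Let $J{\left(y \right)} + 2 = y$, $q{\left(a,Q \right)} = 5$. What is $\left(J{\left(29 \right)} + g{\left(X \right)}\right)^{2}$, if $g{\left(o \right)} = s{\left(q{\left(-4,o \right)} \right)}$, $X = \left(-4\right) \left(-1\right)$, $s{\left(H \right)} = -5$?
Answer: $484$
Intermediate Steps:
$J{\left(y \right)} = -2 + y$
$X = 4$
$g{\left(o \right)} = -5$
$\left(J{\left(29 \right)} + g{\left(X \right)}\right)^{2} = \left(\left(-2 + 29\right) - 5\right)^{2} = \left(27 - 5\right)^{2} = 22^{2} = 484$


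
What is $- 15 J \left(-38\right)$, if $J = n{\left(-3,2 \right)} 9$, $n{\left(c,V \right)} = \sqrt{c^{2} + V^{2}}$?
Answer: $5130 \sqrt{13} \approx 18496.0$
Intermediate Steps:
$n{\left(c,V \right)} = \sqrt{V^{2} + c^{2}}$
$J = 9 \sqrt{13}$ ($J = \sqrt{2^{2} + \left(-3\right)^{2}} \cdot 9 = \sqrt{4 + 9} \cdot 9 = \sqrt{13} \cdot 9 = 9 \sqrt{13} \approx 32.45$)
$- 15 J \left(-38\right) = - 15 \cdot 9 \sqrt{13} \left(-38\right) = - 135 \sqrt{13} \left(-38\right) = 5130 \sqrt{13}$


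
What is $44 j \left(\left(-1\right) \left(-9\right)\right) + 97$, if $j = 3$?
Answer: $1285$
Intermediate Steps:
$44 j \left(\left(-1\right) \left(-9\right)\right) + 97 = 44 \cdot 3 \left(\left(-1\right) \left(-9\right)\right) + 97 = 44 \cdot 3 \cdot 9 + 97 = 44 \cdot 27 + 97 = 1188 + 97 = 1285$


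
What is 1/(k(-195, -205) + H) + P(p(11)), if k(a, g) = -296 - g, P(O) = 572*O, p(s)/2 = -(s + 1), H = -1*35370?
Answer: -486808609/35461 ≈ -13728.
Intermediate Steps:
H = -35370
p(s) = -2 - 2*s (p(s) = 2*(-(s + 1)) = 2*(-(1 + s)) = 2*(-1 - s) = -2 - 2*s)
1/(k(-195, -205) + H) + P(p(11)) = 1/((-296 - 1*(-205)) - 35370) + 572*(-2 - 2*11) = 1/((-296 + 205) - 35370) + 572*(-2 - 22) = 1/(-91 - 35370) + 572*(-24) = 1/(-35461) - 13728 = -1/35461 - 13728 = -486808609/35461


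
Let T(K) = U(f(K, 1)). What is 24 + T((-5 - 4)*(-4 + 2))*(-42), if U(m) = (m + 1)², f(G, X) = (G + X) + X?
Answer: -18498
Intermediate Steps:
f(G, X) = G + 2*X
U(m) = (1 + m)²
T(K) = (3 + K)² (T(K) = (1 + (K + 2*1))² = (1 + (K + 2))² = (1 + (2 + K))² = (3 + K)²)
24 + T((-5 - 4)*(-4 + 2))*(-42) = 24 + (3 + (-5 - 4)*(-4 + 2))²*(-42) = 24 + (3 - 9*(-2))²*(-42) = 24 + (3 + 18)²*(-42) = 24 + 21²*(-42) = 24 + 441*(-42) = 24 - 18522 = -18498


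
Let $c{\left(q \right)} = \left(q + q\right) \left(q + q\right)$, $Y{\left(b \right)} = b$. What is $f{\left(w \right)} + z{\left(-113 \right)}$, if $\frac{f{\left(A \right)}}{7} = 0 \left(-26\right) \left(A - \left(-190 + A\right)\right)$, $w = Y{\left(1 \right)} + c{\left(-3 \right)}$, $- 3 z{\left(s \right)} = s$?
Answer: $\frac{113}{3} \approx 37.667$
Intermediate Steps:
$z{\left(s \right)} = - \frac{s}{3}$
$c{\left(q \right)} = 4 q^{2}$ ($c{\left(q \right)} = 2 q 2 q = 4 q^{2}$)
$w = 37$ ($w = 1 + 4 \left(-3\right)^{2} = 1 + 4 \cdot 9 = 1 + 36 = 37$)
$f{\left(A \right)} = 0$ ($f{\left(A \right)} = 7 \cdot 0 \left(-26\right) \left(A - \left(-190 + A\right)\right) = 7 \cdot 0 \cdot 190 = 7 \cdot 0 = 0$)
$f{\left(w \right)} + z{\left(-113 \right)} = 0 - - \frac{113}{3} = 0 + \frac{113}{3} = \frac{113}{3}$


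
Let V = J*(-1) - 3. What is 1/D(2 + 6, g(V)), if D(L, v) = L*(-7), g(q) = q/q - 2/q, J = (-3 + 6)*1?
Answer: -1/56 ≈ -0.017857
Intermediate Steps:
J = 3 (J = 3*1 = 3)
V = -6 (V = 3*(-1) - 3 = -3 - 3 = -6)
g(q) = 1 - 2/q
D(L, v) = -7*L
1/D(2 + 6, g(V)) = 1/(-7*(2 + 6)) = 1/(-7*8) = 1/(-56) = -1/56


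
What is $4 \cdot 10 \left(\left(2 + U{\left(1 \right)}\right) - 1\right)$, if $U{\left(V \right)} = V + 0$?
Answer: $80$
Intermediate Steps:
$U{\left(V \right)} = V$
$4 \cdot 10 \left(\left(2 + U{\left(1 \right)}\right) - 1\right) = 4 \cdot 10 \left(\left(2 + 1\right) - 1\right) = 40 \left(3 - 1\right) = 40 \cdot 2 = 80$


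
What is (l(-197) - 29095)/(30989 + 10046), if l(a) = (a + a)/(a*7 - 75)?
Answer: -21151868/29832445 ≈ -0.70902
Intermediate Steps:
l(a) = 2*a/(-75 + 7*a) (l(a) = (2*a)/(7*a - 75) = (2*a)/(-75 + 7*a) = 2*a/(-75 + 7*a))
(l(-197) - 29095)/(30989 + 10046) = (2*(-197)/(-75 + 7*(-197)) - 29095)/(30989 + 10046) = (2*(-197)/(-75 - 1379) - 29095)/41035 = (2*(-197)/(-1454) - 29095)*(1/41035) = (2*(-197)*(-1/1454) - 29095)*(1/41035) = (197/727 - 29095)*(1/41035) = -21151868/727*1/41035 = -21151868/29832445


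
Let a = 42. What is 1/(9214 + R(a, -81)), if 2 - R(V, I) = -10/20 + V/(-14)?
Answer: 2/18439 ≈ 0.00010847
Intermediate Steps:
R(V, I) = 5/2 + V/14 (R(V, I) = 2 - (-10/20 + V/(-14)) = 2 - (-10*1/20 + V*(-1/14)) = 2 - (-½ - V/14) = 2 + (½ + V/14) = 5/2 + V/14)
1/(9214 + R(a, -81)) = 1/(9214 + (5/2 + (1/14)*42)) = 1/(9214 + (5/2 + 3)) = 1/(9214 + 11/2) = 1/(18439/2) = 2/18439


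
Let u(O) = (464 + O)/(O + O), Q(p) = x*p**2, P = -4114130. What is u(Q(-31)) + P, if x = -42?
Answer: -166054495111/40362 ≈ -4.1141e+6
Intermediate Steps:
Q(p) = -42*p**2
u(O) = (464 + O)/(2*O) (u(O) = (464 + O)/((2*O)) = (464 + O)*(1/(2*O)) = (464 + O)/(2*O))
u(Q(-31)) + P = (464 - 42*(-31)**2)/(2*((-42*(-31)**2))) - 4114130 = (464 - 42*961)/(2*((-42*961))) - 4114130 = (1/2)*(464 - 40362)/(-40362) - 4114130 = (1/2)*(-1/40362)*(-39898) - 4114130 = 19949/40362 - 4114130 = -166054495111/40362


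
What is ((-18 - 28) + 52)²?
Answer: 36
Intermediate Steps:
((-18 - 28) + 52)² = (-46 + 52)² = 6² = 36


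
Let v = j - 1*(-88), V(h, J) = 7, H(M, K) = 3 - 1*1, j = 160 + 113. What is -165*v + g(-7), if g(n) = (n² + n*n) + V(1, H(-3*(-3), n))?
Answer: -59460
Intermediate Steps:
j = 273
H(M, K) = 2 (H(M, K) = 3 - 1 = 2)
g(n) = 7 + 2*n² (g(n) = (n² + n*n) + 7 = (n² + n²) + 7 = 2*n² + 7 = 7 + 2*n²)
v = 361 (v = 273 - 1*(-88) = 273 + 88 = 361)
-165*v + g(-7) = -165*361 + (7 + 2*(-7)²) = -59565 + (7 + 2*49) = -59565 + (7 + 98) = -59565 + 105 = -59460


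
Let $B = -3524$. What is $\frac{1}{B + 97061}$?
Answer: $\frac{1}{93537} \approx 1.0691 \cdot 10^{-5}$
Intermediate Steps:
$\frac{1}{B + 97061} = \frac{1}{-3524 + 97061} = \frac{1}{93537}$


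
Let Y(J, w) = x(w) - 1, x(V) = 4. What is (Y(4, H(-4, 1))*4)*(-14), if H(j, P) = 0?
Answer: -168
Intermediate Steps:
Y(J, w) = 3 (Y(J, w) = 4 - 1 = 3)
(Y(4, H(-4, 1))*4)*(-14) = (3*4)*(-14) = 12*(-14) = -168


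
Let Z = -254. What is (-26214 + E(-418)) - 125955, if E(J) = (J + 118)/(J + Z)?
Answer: -8521439/56 ≈ -1.5217e+5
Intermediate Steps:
E(J) = (118 + J)/(-254 + J) (E(J) = (J + 118)/(J - 254) = (118 + J)/(-254 + J))
(-26214 + E(-418)) - 125955 = (-26214 + (118 - 418)/(-254 - 418)) - 125955 = (-26214 - 300/(-672)) - 125955 = (-26214 - 1/672*(-300)) - 125955 = (-26214 + 25/56) - 125955 = -1467959/56 - 125955 = -8521439/56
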